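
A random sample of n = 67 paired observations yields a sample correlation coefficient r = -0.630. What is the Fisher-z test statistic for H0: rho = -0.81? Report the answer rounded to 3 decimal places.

Fisher z: atanh(-0.630) = -0.741416, atanh(-0.81) = -1.127029
z = (z_r − z_0)·√(n−3) = (-0.741416 − (-1.127029))·√64 = 0.385613 · 8.000000 = 3.085

3.085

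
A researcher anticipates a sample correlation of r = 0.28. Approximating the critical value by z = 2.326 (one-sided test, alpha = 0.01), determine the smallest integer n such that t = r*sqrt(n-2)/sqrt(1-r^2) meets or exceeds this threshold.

66

Need r·√(n−2)/√(1−r²) ≥ 2.326
√(n−2) ≥ 2.326·√(1−0.0784) / 0.28 = 2.326·0.960000 / 0.28 = 7.9749
n−2 ≥ 63.5990  ⇒  n ≥ 65.5990
Smallest integer n = 66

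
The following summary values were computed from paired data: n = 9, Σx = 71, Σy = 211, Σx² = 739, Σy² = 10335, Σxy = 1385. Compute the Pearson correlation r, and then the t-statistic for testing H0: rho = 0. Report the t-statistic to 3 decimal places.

S_xy = nΣxy − ΣxΣy = 9·1385 − 71·211 = 12465 − 14981 = -2516
S_xx = nΣx² − (Σx)² = 9·739 − 71² = 6651 − 5041 = 1610
S_yy = nΣy² − (Σy)² = 9·10335 − 211² = 93015 − 44521 = 48494
r = S_xy / √(S_xx·S_yy) = -2516 / √(1610·48494) = -2516 / √78075340 = -2516 / 8836.0251 = -0.2847
t = r·√(n−2)/√(1−r²) = -0.2847·√7 / √(1−0.081054) = -0.753245 / 0.958617 = -0.786

-0.786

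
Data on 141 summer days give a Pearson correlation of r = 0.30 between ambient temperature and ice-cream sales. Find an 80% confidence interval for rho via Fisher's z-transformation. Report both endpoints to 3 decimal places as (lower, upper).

(0.198, 0.396)

Fisher z: z_r = atanh(r) = ½·ln((1+0.30)/(1−0.30)) = 0.309520
SE(z) = 1/√(n−3) = 1/√138 = 0.085126
80% ⇒ z* = 1.282; margin = 1.282·0.085126 = 0.109132
CI on z-scale: (0.200388, 0.418652)
Back-transform: tanh(0.200388) = 0.197748, tanh(0.418652) = 0.395794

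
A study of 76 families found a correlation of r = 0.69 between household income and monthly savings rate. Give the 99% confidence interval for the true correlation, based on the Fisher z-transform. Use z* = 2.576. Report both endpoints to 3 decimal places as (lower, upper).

Fisher z: z_r = atanh(r) = ½·ln((1+0.69)/(1−0.69)) = 0.847956
SE(z) = 1/√(n−3) = 1/√73 = 0.117041
99% ⇒ z* = 2.576; margin = 2.576·0.117041 = 0.301498
CI on z-scale: (0.546458, 1.149454)
Back-transform: tanh(0.546458) = 0.497861, tanh(1.149454) = 0.817573

(0.498, 0.818)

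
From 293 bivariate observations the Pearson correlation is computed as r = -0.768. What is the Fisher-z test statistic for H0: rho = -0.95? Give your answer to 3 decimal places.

13.902

Fisher z: atanh(-0.768) = -1.015433, atanh(-0.95) = -1.831781
z = (z_r − z_0)·√(n−3) = (-1.015433 − (-1.831781))·√290 = 0.816348 · 17.029386 = 13.902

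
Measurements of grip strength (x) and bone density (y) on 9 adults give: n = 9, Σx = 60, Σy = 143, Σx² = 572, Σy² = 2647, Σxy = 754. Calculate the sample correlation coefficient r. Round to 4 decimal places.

S_xy = nΣxy − ΣxΣy = 9·754 − 60·143 = 6786 − 8580 = -1794
S_xx = nΣx² − (Σx)² = 9·572 − 60² = 5148 − 3600 = 1548
S_yy = nΣy² − (Σy)² = 9·2647 − 143² = 23823 − 20449 = 3374
r = S_xy / √(S_xx·S_yy) = -1794 / √(1548·3374) = -1794 / √5222952 = -1794 / 2285.3779 = -0.7850

-0.7850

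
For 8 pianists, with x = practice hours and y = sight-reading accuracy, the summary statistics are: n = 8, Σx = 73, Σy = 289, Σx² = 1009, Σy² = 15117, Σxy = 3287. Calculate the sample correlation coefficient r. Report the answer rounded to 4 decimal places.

0.5132

S_xy = nΣxy − ΣxΣy = 8·3287 − 73·289 = 26296 − 21097 = 5199
S_xx = nΣx² − (Σx)² = 8·1009 − 73² = 8072 − 5329 = 2743
S_yy = nΣy² − (Σy)² = 8·15117 − 289² = 120936 − 83521 = 37415
r = S_xy / √(S_xx·S_yy) = 5199 / √(2743·37415) = 5199 / √102629345 = 5199 / 10130.6142 = 0.5132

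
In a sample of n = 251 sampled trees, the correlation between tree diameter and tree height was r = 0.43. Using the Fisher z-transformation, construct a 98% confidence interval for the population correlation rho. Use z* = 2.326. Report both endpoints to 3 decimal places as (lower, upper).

z_r = atanh(0.43) = 0.459897;  SE = 1/√(n−3) = 1/√248 = 0.063500
z-limits: 0.459897 ± 2.326·0.063500 = 0.459897 ± 0.147701 = [0.312196, 0.607598]
ρ-limits: (tanh 0.312196, tanh 0.607598) = (0.302, 0.542)

(0.302, 0.542)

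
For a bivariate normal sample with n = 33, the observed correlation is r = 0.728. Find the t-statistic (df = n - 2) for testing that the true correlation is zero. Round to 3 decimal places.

t = r·√(n−2) / √(1−r²) with r = 0.728, n = 33
  = 0.728·√31 / √(1 − 0.529984)
  = 0.728·5.567764 / 0.685577
  = 4.053332 / 0.685577 = 5.912

5.912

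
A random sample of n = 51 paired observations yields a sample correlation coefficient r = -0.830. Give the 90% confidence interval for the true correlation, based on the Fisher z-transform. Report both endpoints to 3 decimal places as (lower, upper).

(-0.891, -0.740)

Fisher z: z_r = atanh(r) = ½·ln((1+(-0.830))/(1−(-0.830))) = -1.188136
SE(z) = 1/√(n−3) = 1/√48 = 0.144338
90% ⇒ z* = 1.645; margin = 1.645·0.144338 = 0.237436
CI on z-scale: (-1.425572, -0.950700)
Back-transform: tanh(-1.425572) = -0.890756, tanh(-0.950700) = -0.740100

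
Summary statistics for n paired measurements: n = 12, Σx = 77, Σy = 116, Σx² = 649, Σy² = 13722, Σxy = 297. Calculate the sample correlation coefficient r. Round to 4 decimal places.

-0.3202

S_xy = nΣxy − ΣxΣy = 12·297 − 77·116 = 3564 − 8932 = -5368
S_xx = nΣx² − (Σx)² = 12·649 − 77² = 7788 − 5929 = 1859
S_yy = nΣy² − (Σy)² = 12·13722 − 116² = 164664 − 13456 = 151208
r = S_xy / √(S_xx·S_yy) = -5368 / √(1859·151208) = -5368 / √281095672 = -5368 / 16765.9080 = -0.3202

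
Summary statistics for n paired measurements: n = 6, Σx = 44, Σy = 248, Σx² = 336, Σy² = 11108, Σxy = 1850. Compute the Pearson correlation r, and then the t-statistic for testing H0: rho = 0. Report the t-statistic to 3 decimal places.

S_xy = nΣxy − ΣxΣy = 6·1850 − 44·248 = 11100 − 10912 = 188
S_xx = nΣx² − (Σx)² = 6·336 − 44² = 2016 − 1936 = 80
S_yy = nΣy² − (Σy)² = 6·11108 − 248² = 66648 − 61504 = 5144
r = S_xy / √(S_xx·S_yy) = 188 / √(80·5144) = 188 / √411520 = 188 / 641.4982 = 0.2931
t = r·√(n−2)/√(1−r²) = 0.2931·√4 / √(1−0.085908) = 0.586200 / 0.956082 = 0.613

0.613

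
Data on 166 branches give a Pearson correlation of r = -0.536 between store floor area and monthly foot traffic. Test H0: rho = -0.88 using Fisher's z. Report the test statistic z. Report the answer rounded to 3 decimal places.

9.923

Fisher z: atanh(-0.536) = -0.598526, atanh(-0.88) = -1.375768
z = (z_r − z_0)·√(n−3) = (-0.598526 − (-1.375768))·√163 = 0.777242 · 12.767145 = 9.923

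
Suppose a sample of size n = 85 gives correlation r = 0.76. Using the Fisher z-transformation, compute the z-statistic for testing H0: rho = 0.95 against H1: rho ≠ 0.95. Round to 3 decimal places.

Fisher z: atanh(0.76) = 0.996215, atanh(0.95) = 1.831781
z = (z_r − z_0)·√(n−3) = (0.996215 − 1.831781)·√82 = -0.835566 · 9.055385 = -7.566

-7.566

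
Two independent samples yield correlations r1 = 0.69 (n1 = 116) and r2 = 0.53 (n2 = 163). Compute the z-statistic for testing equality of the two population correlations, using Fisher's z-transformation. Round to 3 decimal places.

2.098

Fisher z-transforms: z1 = atanh(0.69) = 0.847956, z2 = atanh(0.53) = 0.590145; difference d = 0.257811
Var(d) = 1/113 + 1/160 = 0.0088496 + 0.0062500 = 0.0150996
z = d/√Var(d) = 0.257811 / √0.0150996 = 0.257811 / 0.122880 = 2.098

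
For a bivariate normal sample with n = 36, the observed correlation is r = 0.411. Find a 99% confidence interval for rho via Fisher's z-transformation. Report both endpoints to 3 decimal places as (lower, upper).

z_r = atanh(0.411) = 0.436814;  SE = 1/√(n−3) = 1/√33 = 0.174078
z-limits: 0.436814 ± 2.576·0.174078 = 0.436814 ± 0.448425 = [-0.011611, 0.885239]
ρ-limits: (tanh -0.011611, tanh 0.885239) = (-0.012, 0.709)

(-0.012, 0.709)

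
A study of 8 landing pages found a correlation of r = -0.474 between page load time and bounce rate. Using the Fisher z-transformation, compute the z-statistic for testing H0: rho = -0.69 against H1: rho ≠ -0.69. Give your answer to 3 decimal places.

0.744

Fisher z: atanh(-0.474) = -0.515217, atanh(-0.69) = -0.847956
z = (z_r − z_0)·√(n−3) = (-0.515217 − (-0.847956))·√5 = 0.332739 · 2.236068 = 0.744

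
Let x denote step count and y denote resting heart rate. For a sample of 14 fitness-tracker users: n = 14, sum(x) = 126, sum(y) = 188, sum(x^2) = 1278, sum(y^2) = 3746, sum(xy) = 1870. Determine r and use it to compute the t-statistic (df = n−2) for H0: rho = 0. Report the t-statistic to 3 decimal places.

1.624

Numerator: nΣxy − (Σx)(Σy) = 14·1870 − (126)(188) = 2492
Denominator: √[(nΣx²−(Σx)²)(nΣy²−(Σy)²)]
  nΣx²−(Σx)² = 14·1278 − 15876 = 2016;  nΣy²−(Σy)² = 14·3746 − 35344 = 17100
  √(2016·17100) = √34473600 = 5871.4223
r = 2492 / 5871.4223 = 0.4244
t = r·√(n−2)/√(1−r²) = 0.4244·√12 / √(1−0.180115) = 1.470165 / 0.905475 = 1.624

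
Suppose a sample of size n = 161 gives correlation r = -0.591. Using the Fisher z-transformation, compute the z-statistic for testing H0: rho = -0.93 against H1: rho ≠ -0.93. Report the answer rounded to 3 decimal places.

12.308

Fisher z: atanh(-0.591) = -0.679201, atanh(-0.93) = -1.658390
z = (z_r − z_0)·√(n−3) = (-0.679201 − (-1.658390))·√158 = 0.979189 · 12.569805 = 12.308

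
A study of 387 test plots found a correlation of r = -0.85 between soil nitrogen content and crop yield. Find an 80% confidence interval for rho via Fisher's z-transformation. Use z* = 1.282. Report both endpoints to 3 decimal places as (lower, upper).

(-0.867, -0.831)

z_r = atanh(-0.85) = -1.256153;  SE = 1/√(n−3) = 1/√384 = 0.051031
z-limits: -1.256153 ± 1.282·0.051031 = -1.256153 ± 0.065422 = [-1.321575, -1.190731]
ρ-limits: (tanh -1.321575, tanh -1.190731) = (-0.867, -0.831)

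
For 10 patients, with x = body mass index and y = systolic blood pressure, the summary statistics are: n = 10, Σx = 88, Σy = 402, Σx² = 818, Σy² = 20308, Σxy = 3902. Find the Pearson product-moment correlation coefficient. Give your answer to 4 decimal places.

S_xy = nΣxy − ΣxΣy = 10·3902 − 88·402 = 39020 − 35376 = 3644
S_xx = nΣx² − (Σx)² = 10·818 − 88² = 8180 − 7744 = 436
S_yy = nΣy² − (Σy)² = 10·20308 − 402² = 203080 − 161604 = 41476
r = S_xy / √(S_xx·S_yy) = 3644 / √(436·41476) = 3644 / √18083536 = 3644 / 4252.4741 = 0.8569

0.8569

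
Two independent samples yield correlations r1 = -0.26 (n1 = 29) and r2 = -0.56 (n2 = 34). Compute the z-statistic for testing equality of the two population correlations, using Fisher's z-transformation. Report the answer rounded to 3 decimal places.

z1 = atanh(-0.26) = -0.266108,  z2 = atanh(-0.56) = -0.632833
SE = √(1/(n1−3) + 1/(n2−3)) = √(1/26 + 1/31) = √(0.0384615 + 0.0322581) = √0.0707196 = 0.265932
z = (z1 − z2)/SE = (-0.266108 − (-0.632833)) / 0.265932 = 0.366725 / 0.265932 = 1.379

1.379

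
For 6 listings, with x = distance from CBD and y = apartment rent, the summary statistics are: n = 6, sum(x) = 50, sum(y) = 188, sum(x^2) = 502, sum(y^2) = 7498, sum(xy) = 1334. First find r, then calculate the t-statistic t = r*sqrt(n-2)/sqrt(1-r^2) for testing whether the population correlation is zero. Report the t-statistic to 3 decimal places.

Numerator: nΣxy − (Σx)(Σy) = 6·1334 − (50)(188) = -1396
Denominator: √[(nΣx²−(Σx)²)(nΣy²−(Σy)²)]
  nΣx²−(Σx)² = 6·502 − 2500 = 512;  nΣy²−(Σy)² = 6·7498 − 35344 = 9644
  √(512·9644) = √4937728 = 2222.0999
r = -1396 / 2222.0999 = -0.6282
t = r·√(n−2)/√(1−r²) = -0.6282·√4 / √(1−0.394635) = -1.256400 / 0.778052 = -1.615

-1.615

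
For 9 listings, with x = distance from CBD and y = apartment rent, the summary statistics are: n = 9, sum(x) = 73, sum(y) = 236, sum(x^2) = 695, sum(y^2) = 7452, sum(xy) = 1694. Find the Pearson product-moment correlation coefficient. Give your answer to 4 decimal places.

-0.6108

Numerator: nΣxy − (Σx)(Σy) = 9·1694 − (73)(236) = -1982
Denominator: √[(nΣx²−(Σx)²)(nΣy²−(Σy)²)]
  nΣx²−(Σx)² = 9·695 − 5329 = 926;  nΣy²−(Σy)² = 9·7452 − 55696 = 11372
  √(926·11372) = √10530472 = 3245.0689
r = -1982 / 3245.0689 = -0.6108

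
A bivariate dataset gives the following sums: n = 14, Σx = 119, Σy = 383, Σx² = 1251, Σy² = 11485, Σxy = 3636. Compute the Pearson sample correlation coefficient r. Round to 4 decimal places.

Numerator: nΣxy − (Σx)(Σy) = 14·3636 − (119)(383) = 5327
Denominator: √[(nΣx²−(Σx)²)(nΣy²−(Σy)²)]
  nΣx²−(Σx)² = 14·1251 − 14161 = 3353;  nΣy²−(Σy)² = 14·11485 − 146689 = 14101
  √(3353·14101) = √47280653 = 6876.0929
r = 5327 / 6876.0929 = 0.7747

0.7747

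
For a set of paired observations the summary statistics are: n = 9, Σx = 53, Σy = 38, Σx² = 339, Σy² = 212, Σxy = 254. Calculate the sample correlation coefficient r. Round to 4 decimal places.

S_xy = nΣxy − ΣxΣy = 9·254 − 53·38 = 2286 − 2014 = 272
S_xx = nΣx² − (Σx)² = 9·339 − 53² = 3051 − 2809 = 242
S_yy = nΣy² − (Σy)² = 9·212 − 38² = 1908 − 1444 = 464
r = S_xy / √(S_xx·S_yy) = 272 / √(242·464) = 272 / √112288 = 272 / 335.0940 = 0.8117

0.8117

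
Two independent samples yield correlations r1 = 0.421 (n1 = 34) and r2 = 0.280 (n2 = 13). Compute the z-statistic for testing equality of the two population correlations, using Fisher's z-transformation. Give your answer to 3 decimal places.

z1 = atanh(0.421) = 0.448907,  z2 = atanh(0.280) = 0.287682
SE = √(1/(n1−3) + 1/(n2−3)) = √(1/31 + 1/10) = √(0.0322581 + 0.1000000) = √0.1322581 = 0.363673
z = (z1 − z2)/SE = (0.448907 − 0.287682) / 0.363673 = 0.161225 / 0.363673 = 0.443

0.443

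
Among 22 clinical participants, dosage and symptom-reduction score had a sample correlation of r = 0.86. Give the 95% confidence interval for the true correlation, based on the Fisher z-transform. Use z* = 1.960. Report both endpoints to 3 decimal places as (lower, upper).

Fisher z: z_r = atanh(r) = ½·ln((1+0.86)/(1−0.86)) = 1.293345
SE(z) = 1/√(n−3) = 1/√19 = 0.229416
95% ⇒ z* = 1.960; margin = 1.960·0.229416 = 0.449655
CI on z-scale: (0.843690, 1.743000)
Back-transform: tanh(0.843690) = 0.687759, tanh(1.743000) = 0.940574

(0.688, 0.941)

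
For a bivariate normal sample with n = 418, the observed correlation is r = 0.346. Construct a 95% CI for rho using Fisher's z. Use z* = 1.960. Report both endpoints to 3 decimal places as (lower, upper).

(0.259, 0.428)

Fisher z: z_r = atanh(r) = ½·ln((1+0.346)/(1−0.346)) = 0.360893
SE(z) = 1/√(n−3) = 1/√415 = 0.049088
95% ⇒ z* = 1.960; margin = 1.960·0.049088 = 0.096212
CI on z-scale: (0.264681, 0.457105)
Back-transform: tanh(0.264681) = 0.258669, tanh(0.457105) = 0.427722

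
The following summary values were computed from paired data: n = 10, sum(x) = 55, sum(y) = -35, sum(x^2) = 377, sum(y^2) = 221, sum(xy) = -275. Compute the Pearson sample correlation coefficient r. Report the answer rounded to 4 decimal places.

-0.9631

Numerator: nΣxy − (Σx)(Σy) = 10·(-275) − (55)(-35) = -825
Denominator: √[(nΣx²−(Σx)²)(nΣy²−(Σy)²)]
  nΣx²−(Σx)² = 10·377 − 3025 = 745;  nΣy²−(Σy)² = 10·221 − 1225 = 985
  √(745·985) = √733825 = 856.6359
r = -825 / 856.6359 = -0.9631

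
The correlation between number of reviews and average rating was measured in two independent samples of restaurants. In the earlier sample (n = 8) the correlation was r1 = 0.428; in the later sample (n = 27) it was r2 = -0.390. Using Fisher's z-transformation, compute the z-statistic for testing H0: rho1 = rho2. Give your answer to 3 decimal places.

1.768

Fisher z-transforms: z1 = atanh(0.428) = 0.457446, z2 = atanh(-0.390) = -0.411800; difference d = 0.869246
Var(d) = 1/5 + 1/24 = 0.2000000 + 0.0416667 = 0.2416667
z = d/√Var(d) = 0.869246 / √0.2416667 = 0.869246 / 0.491596 = 1.768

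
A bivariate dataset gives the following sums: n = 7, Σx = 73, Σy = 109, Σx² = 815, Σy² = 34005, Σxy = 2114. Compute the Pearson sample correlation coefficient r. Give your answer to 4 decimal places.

0.7419

S_xy = nΣxy − ΣxΣy = 7·2114 − 73·109 = 14798 − 7957 = 6841
S_xx = nΣx² − (Σx)² = 7·815 − 73² = 5705 − 5329 = 376
S_yy = nΣy² − (Σy)² = 7·34005 − 109² = 238035 − 11881 = 226154
r = S_xy / √(S_xx·S_yy) = 6841 / √(376·226154) = 6841 / √85033904 = 6841 / 9221.3830 = 0.7419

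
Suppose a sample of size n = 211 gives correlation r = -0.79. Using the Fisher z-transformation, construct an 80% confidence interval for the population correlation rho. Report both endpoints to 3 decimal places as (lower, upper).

Fisher z: z_r = atanh(r) = ½·ln((1+(-0.79))/(1−(-0.79))) = -1.071432
SE(z) = 1/√(n−3) = 1/√208 = 0.069338
80% ⇒ z* = 1.282; margin = 1.282·0.069338 = 0.088891
CI on z-scale: (-1.160323, -0.982541)
Back-transform: tanh(-1.160323) = -0.821145, tanh(-0.982541) = -0.754164

(-0.821, -0.754)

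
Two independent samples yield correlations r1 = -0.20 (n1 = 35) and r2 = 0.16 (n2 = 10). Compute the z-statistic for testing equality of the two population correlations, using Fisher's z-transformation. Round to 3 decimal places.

Fisher z-transforms: z1 = atanh(-0.20) = -0.202733, z2 = atanh(0.16) = 0.161387; difference d = -0.364120
Var(d) = 1/32 + 1/7 = 0.0312500 + 0.1428571 = 0.1741071
z = d/√Var(d) = -0.364120 / √0.1741071 = -0.364120 / 0.417261 = -0.873

-0.873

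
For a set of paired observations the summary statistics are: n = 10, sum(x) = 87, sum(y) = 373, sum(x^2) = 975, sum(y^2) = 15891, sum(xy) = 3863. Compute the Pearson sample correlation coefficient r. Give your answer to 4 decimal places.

Numerator: nΣxy − (Σx)(Σy) = 10·3863 − (87)(373) = 6179
Denominator: √[(nΣx²−(Σx)²)(nΣy²−(Σy)²)]
  nΣx²−(Σx)² = 10·975 − 7569 = 2181;  nΣy²−(Σy)² = 10·15891 − 139129 = 19781
  √(2181·19781) = √43142361 = 6568.2845
r = 6179 / 6568.2845 = 0.9407

0.9407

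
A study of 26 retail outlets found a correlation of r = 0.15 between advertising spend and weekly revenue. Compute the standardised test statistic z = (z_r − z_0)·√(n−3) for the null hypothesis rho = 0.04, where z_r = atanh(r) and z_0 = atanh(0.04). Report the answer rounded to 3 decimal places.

0.533

z_r = atanh(0.15) = 0.151140,  z_0 = atanh(0.04) = 0.040021
SE = 1/√(n−3) = 1/√23 = 0.208514
z = (z_r − z_0)/SE = (0.151140 − 0.040021) / 0.208514 = 0.111119 / 0.208514 = 0.533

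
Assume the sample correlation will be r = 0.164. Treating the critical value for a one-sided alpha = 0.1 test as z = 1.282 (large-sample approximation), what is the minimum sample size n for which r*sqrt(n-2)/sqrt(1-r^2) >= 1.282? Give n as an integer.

r√(n−2)/√(1−r²) ≥ 1.282  ⇔  n−2 ≥ (1.282)²·(1−r²)/r²
(1−r²)/r² = (1−0.026896)/0.026896 = 36.1802
n ≥ 2 + 1.643524·36.1802 = 2 + 59.4630 = 61.4630
⌈61.4630⌉ = 62

62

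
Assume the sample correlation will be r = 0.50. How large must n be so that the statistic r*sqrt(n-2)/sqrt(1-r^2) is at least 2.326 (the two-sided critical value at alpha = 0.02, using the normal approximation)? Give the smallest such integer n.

19

r√(n−2)/√(1−r²) ≥ 2.326  ⇔  n−2 ≥ (2.326)²·(1−r²)/r²
(1−r²)/r² = (1−0.2500)/0.2500 = 3.0000
n ≥ 2 + 5.410276·3.0000 = 2 + 16.2308 = 18.2308
⌈18.2308⌉ = 19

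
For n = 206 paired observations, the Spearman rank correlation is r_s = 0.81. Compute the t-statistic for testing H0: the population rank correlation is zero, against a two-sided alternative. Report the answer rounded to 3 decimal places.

19.728

1 − r_s² = 1 − 0.6561 = 0.3439;  √(1−r_s²) = 0.586430
√(n−2) = √204 = 14.282857
t = r_s·√(n−2)/√(1−r_s²) = 0.81 · 14.282857 / 0.586430 = 19.728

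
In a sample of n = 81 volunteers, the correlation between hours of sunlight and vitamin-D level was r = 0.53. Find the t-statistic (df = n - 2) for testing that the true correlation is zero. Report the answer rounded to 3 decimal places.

5.555

t = r·√(n−2) / √(1−r²) with r = 0.53, n = 81
  = 0.53·√79 / √(1 − 0.2809)
  = 0.53·8.888194 / 0.847998
  = 4.710743 / 0.847998 = 5.555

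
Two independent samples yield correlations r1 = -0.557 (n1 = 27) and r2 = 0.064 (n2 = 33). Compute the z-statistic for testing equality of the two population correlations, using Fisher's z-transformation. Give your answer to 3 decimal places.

-2.529

z1 = atanh(-0.557) = -0.628473,  z2 = atanh(0.064) = 0.064088
SE = √(1/(n1−3) + 1/(n2−3)) = √(1/24 + 1/30) = √(0.0416667 + 0.0333333) = √0.0750000 = 0.273861
z = (z1 − z2)/SE = (-0.628473 − 0.064088) / 0.273861 = -0.692561 / 0.273861 = -2.529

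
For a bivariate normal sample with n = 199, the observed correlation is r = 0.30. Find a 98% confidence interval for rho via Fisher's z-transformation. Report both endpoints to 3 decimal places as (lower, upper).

z_r = atanh(0.30) = 0.309520;  SE = 1/√(n−3) = 1/√196 = 0.071429
z-limits: 0.309520 ± 2.326·0.071429 = 0.309520 ± 0.166144 = [0.143376, 0.475664]
ρ-limits: (tanh 0.143376, tanh 0.475664) = (0.142, 0.443)

(0.142, 0.443)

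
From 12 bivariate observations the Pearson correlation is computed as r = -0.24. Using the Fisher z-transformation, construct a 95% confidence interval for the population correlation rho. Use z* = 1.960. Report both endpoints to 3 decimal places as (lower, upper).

(-0.715, 0.387)

z_r = atanh(-0.24) = -0.244774;  SE = 1/√(n−3) = 1/√9 = 0.333333
z-limits: -0.244774 ± 1.960·0.333333 = -0.244774 ± 0.653333 = [-0.898107, 0.408559]
ρ-limits: (tanh -0.898107, tanh 0.408559) = (-0.715, 0.387)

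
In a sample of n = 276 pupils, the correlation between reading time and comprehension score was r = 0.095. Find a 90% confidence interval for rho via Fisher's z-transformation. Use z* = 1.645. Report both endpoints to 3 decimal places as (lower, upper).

Fisher z: z_r = atanh(r) = ½·ln((1+0.095)/(1−0.095)) = 0.095287
SE(z) = 1/√(n−3) = 1/√273 = 0.060523
90% ⇒ z* = 1.645; margin = 1.645·0.060523 = 0.099560
CI on z-scale: (-0.004273, 0.194847)
Back-transform: tanh(-0.004273) = -0.004273, tanh(0.194847) = 0.192418

(-0.004, 0.192)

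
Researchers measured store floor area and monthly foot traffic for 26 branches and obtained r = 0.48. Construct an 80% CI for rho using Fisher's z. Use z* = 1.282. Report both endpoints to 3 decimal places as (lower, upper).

(0.250, 0.659)

z_r = atanh(0.48) = 0.522984;  SE = 1/√(n−3) = 1/√23 = 0.208514
z-limits: 0.522984 ± 1.282·0.208514 = 0.522984 ± 0.267315 = [0.255669, 0.790299]
ρ-limits: (tanh 0.255669, tanh 0.790299) = (0.250, 0.659)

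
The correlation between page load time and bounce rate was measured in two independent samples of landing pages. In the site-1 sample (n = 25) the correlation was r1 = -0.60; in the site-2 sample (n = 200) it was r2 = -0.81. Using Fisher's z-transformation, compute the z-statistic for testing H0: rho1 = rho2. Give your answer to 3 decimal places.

z1 = atanh(-0.60) = -0.693147,  z2 = atanh(-0.81) = -1.127029
SE = √(1/(n1−3) + 1/(n2−3)) = √(1/22 + 1/197) = √(0.0454545 + 0.0050761) = √0.0505306 = 0.224790
z = (z1 − z2)/SE = (-0.693147 − (-1.127029)) / 0.224790 = 0.433882 / 0.224790 = 1.930

1.930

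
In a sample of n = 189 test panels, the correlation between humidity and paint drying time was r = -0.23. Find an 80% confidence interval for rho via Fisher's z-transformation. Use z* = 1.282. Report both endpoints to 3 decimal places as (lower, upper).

(-0.317, -0.139)

z_r = atanh(-0.23) = -0.234189;  SE = 1/√(n−3) = 1/√186 = 0.073324
z-limits: -0.234189 ± 1.282·0.073324 = -0.234189 ± 0.094001 = [-0.328190, -0.140188]
ρ-limits: (tanh -0.328190, tanh -0.140188) = (-0.317, -0.139)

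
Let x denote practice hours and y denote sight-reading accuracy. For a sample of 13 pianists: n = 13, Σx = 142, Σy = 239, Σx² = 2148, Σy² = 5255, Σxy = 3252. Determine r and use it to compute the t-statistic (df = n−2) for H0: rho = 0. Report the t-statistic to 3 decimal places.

6.640

S_xy = nΣxy − ΣxΣy = 13·3252 − 142·239 = 42276 − 33938 = 8338
S_xx = nΣx² − (Σx)² = 13·2148 − 142² = 27924 − 20164 = 7760
S_yy = nΣy² − (Σy)² = 13·5255 − 239² = 68315 − 57121 = 11194
r = S_xy / √(S_xx·S_yy) = 8338 / √(7760·11194) = 8338 / √86865440 = 8338 / 9320.1631 = 0.8946
t = r·√(n−2)/√(1−r²) = 0.8946·√11 / √(1−0.800309) = 2.967053 / 0.446868 = 6.640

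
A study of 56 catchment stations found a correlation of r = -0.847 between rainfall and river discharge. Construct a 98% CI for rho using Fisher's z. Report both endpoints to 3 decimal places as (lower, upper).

(-0.916, -0.729)

Fisher z: z_r = atanh(r) = ½·ln((1+(-0.847))/(1−(-0.847))) = -1.245440
SE(z) = 1/√(n−3) = 1/√53 = 0.137361
98% ⇒ z* = 2.326; margin = 2.326·0.137361 = 0.319502
CI on z-scale: (-1.564942, -0.925938)
Back-transform: tanh(-1.564942) = -0.916217, tanh(-0.925938) = -0.728694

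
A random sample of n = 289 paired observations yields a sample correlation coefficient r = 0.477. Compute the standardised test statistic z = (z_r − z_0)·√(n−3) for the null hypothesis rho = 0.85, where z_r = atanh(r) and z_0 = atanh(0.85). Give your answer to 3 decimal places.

-12.465

Fisher z: atanh(0.477) = 0.519093, atanh(0.85) = 1.256153
z = (z_r − z_0)·√(n−3) = (0.519093 − 1.256153)·√286 = -0.737060 · 16.911535 = -12.465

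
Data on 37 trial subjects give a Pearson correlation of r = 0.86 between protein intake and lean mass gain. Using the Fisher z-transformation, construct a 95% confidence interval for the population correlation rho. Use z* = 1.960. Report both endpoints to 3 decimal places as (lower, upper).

z_r = atanh(0.86) = 1.293345;  SE = 1/√(n−3) = 1/√34 = 0.171499
z-limits: 1.293345 ± 1.960·0.171499 = 1.293345 ± 0.336138 = [0.957207, 1.629483]
ρ-limits: (tanh 0.957207, tanh 1.629483) = (0.743, 0.926)

(0.743, 0.926)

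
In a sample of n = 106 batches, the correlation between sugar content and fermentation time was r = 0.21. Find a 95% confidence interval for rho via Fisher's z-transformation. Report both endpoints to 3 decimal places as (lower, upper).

(0.020, 0.385)

z_r = atanh(0.21) = 0.213171;  SE = 1/√(n−3) = 1/√103 = 0.098533
z-limits: 0.213171 ± 1.960·0.098533 = 0.213171 ± 0.193125 = [0.020046, 0.406296]
ρ-limits: (tanh 0.020046, tanh 0.406296) = (0.020, 0.385)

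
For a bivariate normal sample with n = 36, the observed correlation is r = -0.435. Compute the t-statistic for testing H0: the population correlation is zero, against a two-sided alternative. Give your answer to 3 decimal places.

1 − r² = 1 − 0.189225 = 0.810775;  √(1−r²) = 0.900430
√(n−2) = √34 = 5.830952
t = r·√(n−2)/√(1−r²) = -0.435 · 5.830952 / 0.900430 = -2.817

-2.817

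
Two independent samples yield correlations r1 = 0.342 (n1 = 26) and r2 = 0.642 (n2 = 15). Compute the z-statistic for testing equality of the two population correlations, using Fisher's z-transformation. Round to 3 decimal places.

z1 = atanh(0.342) = 0.356356,  z2 = atanh(0.642) = 0.761569
SE = √(1/(n1−3) + 1/(n2−3)) = √(1/23 + 1/12) = √(0.0434783 + 0.0833333) = √0.1268116 = 0.356106
z = (z1 − z2)/SE = (0.356356 − 0.761569) / 0.356106 = -0.405213 / 0.356106 = -1.138

-1.138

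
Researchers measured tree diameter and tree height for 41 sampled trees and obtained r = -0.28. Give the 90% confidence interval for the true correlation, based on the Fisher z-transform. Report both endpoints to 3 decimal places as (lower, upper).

Fisher z: z_r = atanh(r) = ½·ln((1+(-0.28))/(1−(-0.28))) = -0.287682
SE(z) = 1/√(n−3) = 1/√38 = 0.162221
90% ⇒ z* = 1.645; margin = 1.645·0.162221 = 0.266854
CI on z-scale: (-0.554536, -0.020828)
Back-transform: tanh(-0.554536) = -0.503912, tanh(-0.020828) = -0.020825

(-0.504, -0.021)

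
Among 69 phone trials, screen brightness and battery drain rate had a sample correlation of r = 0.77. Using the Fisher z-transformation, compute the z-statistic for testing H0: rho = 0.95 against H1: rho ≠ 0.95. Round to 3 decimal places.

z_r = atanh(0.77) = 1.020328,  z_0 = atanh(0.95) = 1.831781
SE = 1/√(n−3) = 1/√66 = 0.123091
z = (z_r − z_0)/SE = (1.020328 − 1.831781) / 0.123091 = -0.811453 / 0.123091 = -6.592

-6.592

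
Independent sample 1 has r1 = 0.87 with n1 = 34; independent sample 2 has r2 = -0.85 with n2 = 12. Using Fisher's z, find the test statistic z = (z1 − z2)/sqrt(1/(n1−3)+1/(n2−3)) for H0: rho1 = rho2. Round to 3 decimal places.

Fisher z-transforms: z1 = atanh(0.87) = 1.333080, z2 = atanh(-0.85) = -1.256153; difference d = 2.589233
Var(d) = 1/31 + 1/9 = 0.0322581 + 0.1111111 = 0.1433692
z = d/√Var(d) = 2.589233 / √0.1433692 = 2.589233 / 0.378641 = 6.838

6.838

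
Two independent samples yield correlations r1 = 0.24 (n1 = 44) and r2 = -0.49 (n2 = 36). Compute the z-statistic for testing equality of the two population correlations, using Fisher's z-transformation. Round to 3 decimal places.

Fisher z-transforms: z1 = atanh(0.24) = 0.244774, z2 = atanh(-0.49) = -0.536060; difference d = 0.780834
Var(d) = 1/41 + 1/33 = 0.0243902 + 0.0303030 = 0.0546932
z = d/√Var(d) = 0.780834 / √0.0546932 = 0.780834 / 0.233866 = 3.339

3.339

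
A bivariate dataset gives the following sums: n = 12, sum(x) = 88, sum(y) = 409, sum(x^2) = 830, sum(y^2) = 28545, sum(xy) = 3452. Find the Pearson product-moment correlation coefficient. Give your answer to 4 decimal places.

0.2756

Numerator: nΣxy − (Σx)(Σy) = 12·3452 − (88)(409) = 5432
Denominator: √[(nΣx²−(Σx)²)(nΣy²−(Σy)²)]
  nΣx²−(Σx)² = 12·830 − 7744 = 2216;  nΣy²−(Σy)² = 12·28545 − 167281 = 175259
  √(2216·175259) = √388373944 = 19707.2054
r = 5432 / 19707.2054 = 0.2756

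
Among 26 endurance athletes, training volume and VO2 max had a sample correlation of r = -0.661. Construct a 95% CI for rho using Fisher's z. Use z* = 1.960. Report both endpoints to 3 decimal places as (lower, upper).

(-0.835, -0.368)

z_r = atanh(-0.661) = -0.794588;  SE = 1/√(n−3) = 1/√23 = 0.208514
z-limits: -0.794588 ± 1.960·0.208514 = -0.794588 ± 0.408687 = [-1.203275, -0.385901]
ρ-limits: (tanh -1.203275, tanh -0.385901) = (-0.835, -0.368)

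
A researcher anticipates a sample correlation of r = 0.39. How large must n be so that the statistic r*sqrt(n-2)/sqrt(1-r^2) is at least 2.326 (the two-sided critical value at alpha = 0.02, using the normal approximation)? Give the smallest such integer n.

r√(n−2)/√(1−r²) ≥ 2.326  ⇔  n−2 ≥ (2.326)²·(1−r²)/r²
(1−r²)/r² = (1−0.1521)/0.1521 = 5.5746
n ≥ 2 + 5.410276·5.5746 = 2 + 30.1601 = 32.1601
⌈32.1601⌉ = 33

33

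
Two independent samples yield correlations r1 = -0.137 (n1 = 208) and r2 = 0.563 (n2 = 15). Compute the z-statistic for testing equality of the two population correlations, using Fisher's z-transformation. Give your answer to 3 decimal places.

-2.610

Fisher z-transforms: z1 = atanh(-0.137) = -0.137867, z2 = atanh(0.563) = 0.637215; difference d = -0.775082
Var(d) = 1/205 + 1/12 = 0.0048780 + 0.0833333 = 0.0882113
z = d/√Var(d) = -0.775082 / √0.0882113 = -0.775082 / 0.297004 = -2.610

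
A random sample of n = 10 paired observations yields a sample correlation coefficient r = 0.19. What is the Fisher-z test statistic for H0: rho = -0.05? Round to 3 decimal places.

0.641

z_r = atanh(0.19) = 0.192337,  z_0 = atanh(-0.05) = -0.050042
SE = 1/√(n−3) = 1/√7 = 0.377964
z = (z_r − z_0)/SE = (0.192337 − (-0.050042)) / 0.377964 = 0.242379 / 0.377964 = 0.641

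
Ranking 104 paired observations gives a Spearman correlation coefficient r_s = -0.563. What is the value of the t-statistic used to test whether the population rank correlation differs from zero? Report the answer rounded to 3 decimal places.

1 − r_s² = 1 − 0.316969 = 0.683031;  √(1−r_s²) = 0.826457
√(n−2) = √102 = 10.099505
t = r_s·√(n−2)/√(1−r_s²) = -0.563 · 10.099505 / 0.826457 = -6.880

-6.880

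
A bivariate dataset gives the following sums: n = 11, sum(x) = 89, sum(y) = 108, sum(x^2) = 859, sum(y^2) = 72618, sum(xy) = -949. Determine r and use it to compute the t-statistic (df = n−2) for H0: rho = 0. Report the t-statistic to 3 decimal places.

Numerator: nΣxy − (Σx)(Σy) = 11·(-949) − (89)(108) = -20051
Denominator: √[(nΣx²−(Σx)²)(nΣy²−(Σy)²)]
  nΣx²−(Σx)² = 11·859 − 7921 = 1528;  nΣy²−(Σy)² = 11·72618 − 11664 = 787134
  √(1528·787134) = √1202740752 = 34680.5529
r = -20051 / 34680.5529 = -0.5782
t = r·√(n−2)/√(1−r²) = -0.5782·√9 / √(1−0.334315) = -1.734600 / 0.815895 = -2.126

-2.126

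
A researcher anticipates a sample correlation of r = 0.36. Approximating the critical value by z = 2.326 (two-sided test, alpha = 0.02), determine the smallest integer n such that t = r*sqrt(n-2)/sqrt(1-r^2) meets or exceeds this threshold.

39

Need r·√(n−2)/√(1−r²) ≥ 2.326
√(n−2) ≥ 2.326·√(1−0.1296) / 0.36 = 2.326·0.932952 / 0.36 = 6.0279
n−2 ≥ 36.3356  ⇒  n ≥ 38.3356
Smallest integer n = 39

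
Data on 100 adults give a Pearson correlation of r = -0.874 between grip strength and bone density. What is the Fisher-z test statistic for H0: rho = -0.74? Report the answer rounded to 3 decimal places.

Fisher z: atanh(-0.874) = -1.349774, atanh(-0.74) = -0.950479
z = (z_r − z_0)·√(n−3) = (-1.349774 − (-0.950479))·√97 = -0.399295 · 9.848858 = -3.933

-3.933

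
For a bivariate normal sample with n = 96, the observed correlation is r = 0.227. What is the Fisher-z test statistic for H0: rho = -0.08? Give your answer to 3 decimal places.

3.001

Fisher z: atanh(0.227) = 0.231024, atanh(-0.08) = -0.080171
z = (z_r − z_0)·√(n−3) = (0.231024 − (-0.080171))·√93 = 0.311195 · 9.643651 = 3.001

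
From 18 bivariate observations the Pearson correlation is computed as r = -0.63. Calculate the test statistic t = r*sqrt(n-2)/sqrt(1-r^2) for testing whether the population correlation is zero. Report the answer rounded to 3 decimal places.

-3.245

1 − r² = 1 − 0.3969 = 0.6031;  √(1−r²) = 0.776595
√(n−2) = √16 = 4.000000
t = r·√(n−2)/√(1−r²) = -0.63 · 4.000000 / 0.776595 = -3.245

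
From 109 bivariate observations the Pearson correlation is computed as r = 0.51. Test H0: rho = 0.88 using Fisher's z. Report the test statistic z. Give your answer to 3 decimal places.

Fisher z: atanh(0.51) = 0.562730, atanh(0.88) = 1.375768
z = (z_r − z_0)·√(n−3) = (0.562730 − 1.375768)·√106 = -0.813038 · 10.295630 = -8.371

-8.371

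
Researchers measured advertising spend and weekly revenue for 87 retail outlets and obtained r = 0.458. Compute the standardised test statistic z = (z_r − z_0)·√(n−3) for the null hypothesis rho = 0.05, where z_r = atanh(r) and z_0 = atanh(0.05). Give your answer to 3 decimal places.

z_r = atanh(0.458) = 0.494777,  z_0 = atanh(0.05) = 0.050042
SE = 1/√(n−3) = 1/√84 = 0.109109
z = (z_r − z_0)/SE = (0.494777 − 0.050042) / 0.109109 = 0.444735 / 0.109109 = 4.076

4.076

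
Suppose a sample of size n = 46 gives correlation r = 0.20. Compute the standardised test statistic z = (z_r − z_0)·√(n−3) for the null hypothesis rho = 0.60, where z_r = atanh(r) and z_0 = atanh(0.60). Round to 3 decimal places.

z_r = atanh(0.20) = 0.202733,  z_0 = atanh(0.60) = 0.693147
SE = 1/√(n−3) = 1/√43 = 0.152499
z = (z_r − z_0)/SE = (0.202733 − 0.693147) / 0.152499 = -0.490414 / 0.152499 = -3.216

-3.216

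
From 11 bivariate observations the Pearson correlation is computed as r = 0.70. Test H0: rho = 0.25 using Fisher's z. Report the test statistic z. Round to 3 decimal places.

z_r = atanh(0.70) = 0.867301,  z_0 = atanh(0.25) = 0.255413
SE = 1/√(n−3) = 1/√8 = 0.353553
z = (z_r − z_0)/SE = (0.867301 − 0.255413) / 0.353553 = 0.611888 / 0.353553 = 1.731

1.731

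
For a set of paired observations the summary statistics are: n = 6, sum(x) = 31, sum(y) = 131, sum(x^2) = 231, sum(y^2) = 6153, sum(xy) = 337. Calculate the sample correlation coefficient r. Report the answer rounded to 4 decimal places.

-0.7037

S_xy = nΣxy − ΣxΣy = 6·337 − 31·131 = 2022 − 4061 = -2039
S_xx = nΣx² − (Σx)² = 6·231 − 31² = 1386 − 961 = 425
S_yy = nΣy² − (Σy)² = 6·6153 − 131² = 36918 − 17161 = 19757
r = S_xy / √(S_xx·S_yy) = -2039 / √(425·19757) = -2039 / √8396725 = -2039 / 2897.7103 = -0.7037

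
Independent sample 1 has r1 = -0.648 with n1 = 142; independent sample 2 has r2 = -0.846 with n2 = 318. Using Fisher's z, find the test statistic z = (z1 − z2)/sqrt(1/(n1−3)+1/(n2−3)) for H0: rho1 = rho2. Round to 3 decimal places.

z1 = atanh(-0.648) = -0.771843,  z2 = atanh(-0.846) = -1.241912
SE = √(1/(n1−3) + 1/(n2−3)) = √(1/139 + 1/315) = √(0.0071942 + 0.0031746) = √0.0103688 = 0.101827
z = (z1 − z2)/SE = (-0.771843 − (-1.241912)) / 0.101827 = 0.470069 / 0.101827 = 4.616

4.616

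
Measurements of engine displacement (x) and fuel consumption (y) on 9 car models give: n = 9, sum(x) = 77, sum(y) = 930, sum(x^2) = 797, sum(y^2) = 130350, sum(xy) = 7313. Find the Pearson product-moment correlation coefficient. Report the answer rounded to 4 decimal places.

S_xy = nΣxy − ΣxΣy = 9·7313 − 77·930 = 65817 − 71610 = -5793
S_xx = nΣx² − (Σx)² = 9·797 − 77² = 7173 − 5929 = 1244
S_yy = nΣy² − (Σy)² = 9·130350 − 930² = 1173150 − 864900 = 308250
r = S_xy / √(S_xx·S_yy) = -5793 / √(1244·308250) = -5793 / √383463000 = -5793 / 19582.2113 = -0.2958

-0.2958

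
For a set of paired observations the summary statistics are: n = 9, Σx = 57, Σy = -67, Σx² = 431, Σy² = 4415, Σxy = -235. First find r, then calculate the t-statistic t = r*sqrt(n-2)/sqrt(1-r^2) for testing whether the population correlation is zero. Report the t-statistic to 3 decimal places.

1.026

Numerator: nΣxy − (Σx)(Σy) = 9·(-235) − (57)(-67) = 1704
Denominator: √[(nΣx²−(Σx)²)(nΣy²−(Σy)²)]
  nΣx²−(Σx)² = 9·431 − 3249 = 630;  nΣy²−(Σy)² = 9·4415 − 4489 = 35246
  √(630·35246) = √22204980 = 4712.2160
r = 1704 / 4712.2160 = 0.3616
t = r·√(n−2)/√(1−r²) = 0.3616·√7 / √(1−0.130755) = 0.956704 / 0.932333 = 1.026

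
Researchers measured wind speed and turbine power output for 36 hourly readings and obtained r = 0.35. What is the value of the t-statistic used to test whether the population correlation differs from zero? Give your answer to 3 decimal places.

2.179

t = r·√(n−2) / √(1−r²) with r = 0.35, n = 36
  = 0.35·√34 / √(1 − 0.1225)
  = 0.35·5.830952 / 0.936750
  = 2.040833 / 0.936750 = 2.179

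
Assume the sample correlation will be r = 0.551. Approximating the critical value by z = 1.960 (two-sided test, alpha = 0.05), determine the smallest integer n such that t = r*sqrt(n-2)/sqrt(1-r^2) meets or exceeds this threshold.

Need r·√(n−2)/√(1−r²) ≥ 1.960
√(n−2) ≥ 1.960·√(1−0.303601) / 0.551 = 1.960·0.834505 / 0.551 = 2.9685
n−2 ≥ 8.8120  ⇒  n ≥ 10.8120
Smallest integer n = 11

11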